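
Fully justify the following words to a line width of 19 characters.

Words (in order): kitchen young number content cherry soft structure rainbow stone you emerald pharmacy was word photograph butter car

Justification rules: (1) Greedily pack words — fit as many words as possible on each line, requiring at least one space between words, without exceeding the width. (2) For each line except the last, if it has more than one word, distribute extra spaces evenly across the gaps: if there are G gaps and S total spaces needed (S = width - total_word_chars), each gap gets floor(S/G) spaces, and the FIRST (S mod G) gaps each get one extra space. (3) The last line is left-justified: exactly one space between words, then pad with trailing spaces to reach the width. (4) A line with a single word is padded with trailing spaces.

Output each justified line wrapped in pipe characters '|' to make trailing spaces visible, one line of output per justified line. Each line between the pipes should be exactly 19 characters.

Answer: |kitchen       young|
|number      content|
|cherry         soft|
|structure   rainbow|
|stone  you  emerald|
|pharmacy  was  word|
|photograph   butter|
|car                |

Derivation:
Line 1: ['kitchen', 'young'] (min_width=13, slack=6)
Line 2: ['number', 'content'] (min_width=14, slack=5)
Line 3: ['cherry', 'soft'] (min_width=11, slack=8)
Line 4: ['structure', 'rainbow'] (min_width=17, slack=2)
Line 5: ['stone', 'you', 'emerald'] (min_width=17, slack=2)
Line 6: ['pharmacy', 'was', 'word'] (min_width=17, slack=2)
Line 7: ['photograph', 'butter'] (min_width=17, slack=2)
Line 8: ['car'] (min_width=3, slack=16)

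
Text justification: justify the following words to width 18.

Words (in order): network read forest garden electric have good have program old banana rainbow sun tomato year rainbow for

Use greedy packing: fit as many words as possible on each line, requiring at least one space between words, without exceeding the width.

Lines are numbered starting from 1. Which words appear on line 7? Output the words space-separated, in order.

Answer: rainbow for

Derivation:
Line 1: ['network', 'read'] (min_width=12, slack=6)
Line 2: ['forest', 'garden'] (min_width=13, slack=5)
Line 3: ['electric', 'have', 'good'] (min_width=18, slack=0)
Line 4: ['have', 'program', 'old'] (min_width=16, slack=2)
Line 5: ['banana', 'rainbow', 'sun'] (min_width=18, slack=0)
Line 6: ['tomato', 'year'] (min_width=11, slack=7)
Line 7: ['rainbow', 'for'] (min_width=11, slack=7)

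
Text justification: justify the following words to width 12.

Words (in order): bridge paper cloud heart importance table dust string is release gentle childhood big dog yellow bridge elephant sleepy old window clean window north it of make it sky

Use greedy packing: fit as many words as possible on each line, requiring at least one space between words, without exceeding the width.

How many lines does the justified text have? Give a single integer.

Answer: 17

Derivation:
Line 1: ['bridge', 'paper'] (min_width=12, slack=0)
Line 2: ['cloud', 'heart'] (min_width=11, slack=1)
Line 3: ['importance'] (min_width=10, slack=2)
Line 4: ['table', 'dust'] (min_width=10, slack=2)
Line 5: ['string', 'is'] (min_width=9, slack=3)
Line 6: ['release'] (min_width=7, slack=5)
Line 7: ['gentle'] (min_width=6, slack=6)
Line 8: ['childhood'] (min_width=9, slack=3)
Line 9: ['big', 'dog'] (min_width=7, slack=5)
Line 10: ['yellow'] (min_width=6, slack=6)
Line 11: ['bridge'] (min_width=6, slack=6)
Line 12: ['elephant'] (min_width=8, slack=4)
Line 13: ['sleepy', 'old'] (min_width=10, slack=2)
Line 14: ['window', 'clean'] (min_width=12, slack=0)
Line 15: ['window', 'north'] (min_width=12, slack=0)
Line 16: ['it', 'of', 'make'] (min_width=10, slack=2)
Line 17: ['it', 'sky'] (min_width=6, slack=6)
Total lines: 17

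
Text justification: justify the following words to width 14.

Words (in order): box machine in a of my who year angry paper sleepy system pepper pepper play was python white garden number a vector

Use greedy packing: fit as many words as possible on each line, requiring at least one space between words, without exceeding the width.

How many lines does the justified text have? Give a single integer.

Answer: 10

Derivation:
Line 1: ['box', 'machine', 'in'] (min_width=14, slack=0)
Line 2: ['a', 'of', 'my', 'who'] (min_width=11, slack=3)
Line 3: ['year', 'angry'] (min_width=10, slack=4)
Line 4: ['paper', 'sleepy'] (min_width=12, slack=2)
Line 5: ['system', 'pepper'] (min_width=13, slack=1)
Line 6: ['pepper', 'play'] (min_width=11, slack=3)
Line 7: ['was', 'python'] (min_width=10, slack=4)
Line 8: ['white', 'garden'] (min_width=12, slack=2)
Line 9: ['number', 'a'] (min_width=8, slack=6)
Line 10: ['vector'] (min_width=6, slack=8)
Total lines: 10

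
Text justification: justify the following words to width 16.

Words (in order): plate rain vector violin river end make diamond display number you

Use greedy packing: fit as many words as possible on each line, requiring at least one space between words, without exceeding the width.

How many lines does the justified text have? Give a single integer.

Line 1: ['plate', 'rain'] (min_width=10, slack=6)
Line 2: ['vector', 'violin'] (min_width=13, slack=3)
Line 3: ['river', 'end', 'make'] (min_width=14, slack=2)
Line 4: ['diamond', 'display'] (min_width=15, slack=1)
Line 5: ['number', 'you'] (min_width=10, slack=6)
Total lines: 5

Answer: 5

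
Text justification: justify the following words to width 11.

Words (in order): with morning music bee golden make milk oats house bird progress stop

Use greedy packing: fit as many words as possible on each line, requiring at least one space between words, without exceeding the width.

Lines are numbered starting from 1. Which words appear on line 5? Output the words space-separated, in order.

Line 1: ['with'] (min_width=4, slack=7)
Line 2: ['morning'] (min_width=7, slack=4)
Line 3: ['music', 'bee'] (min_width=9, slack=2)
Line 4: ['golden', 'make'] (min_width=11, slack=0)
Line 5: ['milk', 'oats'] (min_width=9, slack=2)
Line 6: ['house', 'bird'] (min_width=10, slack=1)
Line 7: ['progress'] (min_width=8, slack=3)
Line 8: ['stop'] (min_width=4, slack=7)

Answer: milk oats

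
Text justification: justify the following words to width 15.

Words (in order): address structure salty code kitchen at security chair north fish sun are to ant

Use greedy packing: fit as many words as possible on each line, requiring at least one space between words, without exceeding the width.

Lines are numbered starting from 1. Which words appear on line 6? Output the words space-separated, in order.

Answer: are to ant

Derivation:
Line 1: ['address'] (min_width=7, slack=8)
Line 2: ['structure', 'salty'] (min_width=15, slack=0)
Line 3: ['code', 'kitchen', 'at'] (min_width=15, slack=0)
Line 4: ['security', 'chair'] (min_width=14, slack=1)
Line 5: ['north', 'fish', 'sun'] (min_width=14, slack=1)
Line 6: ['are', 'to', 'ant'] (min_width=10, slack=5)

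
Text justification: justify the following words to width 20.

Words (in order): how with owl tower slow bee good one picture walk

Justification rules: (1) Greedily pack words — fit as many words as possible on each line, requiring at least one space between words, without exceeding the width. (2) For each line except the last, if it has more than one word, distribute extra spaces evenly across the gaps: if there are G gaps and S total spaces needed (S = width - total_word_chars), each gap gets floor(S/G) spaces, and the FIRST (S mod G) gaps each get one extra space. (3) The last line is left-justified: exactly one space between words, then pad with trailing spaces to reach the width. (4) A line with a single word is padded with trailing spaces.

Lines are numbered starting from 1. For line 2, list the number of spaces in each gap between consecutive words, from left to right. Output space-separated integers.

Line 1: ['how', 'with', 'owl', 'tower'] (min_width=18, slack=2)
Line 2: ['slow', 'bee', 'good', 'one'] (min_width=17, slack=3)
Line 3: ['picture', 'walk'] (min_width=12, slack=8)

Answer: 2 2 2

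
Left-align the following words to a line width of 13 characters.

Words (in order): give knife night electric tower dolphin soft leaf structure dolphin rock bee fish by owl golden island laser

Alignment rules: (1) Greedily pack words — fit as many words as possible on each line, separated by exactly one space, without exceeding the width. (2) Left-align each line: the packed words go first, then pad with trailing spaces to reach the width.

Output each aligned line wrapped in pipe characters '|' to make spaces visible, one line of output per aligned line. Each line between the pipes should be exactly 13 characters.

Line 1: ['give', 'knife'] (min_width=10, slack=3)
Line 2: ['night'] (min_width=5, slack=8)
Line 3: ['electric'] (min_width=8, slack=5)
Line 4: ['tower', 'dolphin'] (min_width=13, slack=0)
Line 5: ['soft', 'leaf'] (min_width=9, slack=4)
Line 6: ['structure'] (min_width=9, slack=4)
Line 7: ['dolphin', 'rock'] (min_width=12, slack=1)
Line 8: ['bee', 'fish', 'by'] (min_width=11, slack=2)
Line 9: ['owl', 'golden'] (min_width=10, slack=3)
Line 10: ['island', 'laser'] (min_width=12, slack=1)

Answer: |give knife   |
|night        |
|electric     |
|tower dolphin|
|soft leaf    |
|structure    |
|dolphin rock |
|bee fish by  |
|owl golden   |
|island laser |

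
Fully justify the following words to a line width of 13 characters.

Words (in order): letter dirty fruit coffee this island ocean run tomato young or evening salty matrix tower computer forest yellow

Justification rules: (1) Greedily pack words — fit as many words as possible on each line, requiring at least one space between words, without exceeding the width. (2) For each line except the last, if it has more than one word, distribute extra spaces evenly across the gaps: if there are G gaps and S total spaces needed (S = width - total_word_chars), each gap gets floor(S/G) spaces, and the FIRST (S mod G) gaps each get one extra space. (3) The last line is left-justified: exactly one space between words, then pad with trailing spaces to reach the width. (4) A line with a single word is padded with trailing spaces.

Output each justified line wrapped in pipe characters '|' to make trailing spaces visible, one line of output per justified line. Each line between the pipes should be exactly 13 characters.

Answer: |letter  dirty|
|fruit  coffee|
|this   island|
|ocean     run|
|tomato  young|
|or    evening|
|salty  matrix|
|tower        |
|computer     |
|forest yellow|

Derivation:
Line 1: ['letter', 'dirty'] (min_width=12, slack=1)
Line 2: ['fruit', 'coffee'] (min_width=12, slack=1)
Line 3: ['this', 'island'] (min_width=11, slack=2)
Line 4: ['ocean', 'run'] (min_width=9, slack=4)
Line 5: ['tomato', 'young'] (min_width=12, slack=1)
Line 6: ['or', 'evening'] (min_width=10, slack=3)
Line 7: ['salty', 'matrix'] (min_width=12, slack=1)
Line 8: ['tower'] (min_width=5, slack=8)
Line 9: ['computer'] (min_width=8, slack=5)
Line 10: ['forest', 'yellow'] (min_width=13, slack=0)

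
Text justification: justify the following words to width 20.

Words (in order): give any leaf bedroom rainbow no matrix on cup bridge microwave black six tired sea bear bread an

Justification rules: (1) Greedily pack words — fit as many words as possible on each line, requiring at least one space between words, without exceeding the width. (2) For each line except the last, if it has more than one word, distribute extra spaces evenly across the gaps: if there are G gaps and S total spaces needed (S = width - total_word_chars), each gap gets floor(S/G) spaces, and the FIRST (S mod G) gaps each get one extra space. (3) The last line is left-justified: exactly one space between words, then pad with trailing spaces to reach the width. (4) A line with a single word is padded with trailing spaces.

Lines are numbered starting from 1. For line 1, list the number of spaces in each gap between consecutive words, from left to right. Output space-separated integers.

Line 1: ['give', 'any', 'leaf'] (min_width=13, slack=7)
Line 2: ['bedroom', 'rainbow', 'no'] (min_width=18, slack=2)
Line 3: ['matrix', 'on', 'cup', 'bridge'] (min_width=20, slack=0)
Line 4: ['microwave', 'black', 'six'] (min_width=19, slack=1)
Line 5: ['tired', 'sea', 'bear', 'bread'] (min_width=20, slack=0)
Line 6: ['an'] (min_width=2, slack=18)

Answer: 5 4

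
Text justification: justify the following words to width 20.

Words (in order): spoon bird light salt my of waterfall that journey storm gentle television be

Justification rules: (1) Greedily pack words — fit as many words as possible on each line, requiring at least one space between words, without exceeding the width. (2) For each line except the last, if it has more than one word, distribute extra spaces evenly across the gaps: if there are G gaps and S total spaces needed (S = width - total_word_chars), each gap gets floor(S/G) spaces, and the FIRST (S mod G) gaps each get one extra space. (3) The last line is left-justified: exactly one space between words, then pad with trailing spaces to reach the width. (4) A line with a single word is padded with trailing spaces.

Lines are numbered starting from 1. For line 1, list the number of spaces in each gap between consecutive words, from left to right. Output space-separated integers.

Line 1: ['spoon', 'bird', 'light'] (min_width=16, slack=4)
Line 2: ['salt', 'my', 'of', 'waterfall'] (min_width=20, slack=0)
Line 3: ['that', 'journey', 'storm'] (min_width=18, slack=2)
Line 4: ['gentle', 'television', 'be'] (min_width=20, slack=0)

Answer: 3 3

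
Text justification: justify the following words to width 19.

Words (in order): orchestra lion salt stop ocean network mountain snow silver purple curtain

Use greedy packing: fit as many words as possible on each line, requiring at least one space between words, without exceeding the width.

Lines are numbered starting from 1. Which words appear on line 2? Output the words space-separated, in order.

Line 1: ['orchestra', 'lion', 'salt'] (min_width=19, slack=0)
Line 2: ['stop', 'ocean', 'network'] (min_width=18, slack=1)
Line 3: ['mountain', 'snow'] (min_width=13, slack=6)
Line 4: ['silver', 'purple'] (min_width=13, slack=6)
Line 5: ['curtain'] (min_width=7, slack=12)

Answer: stop ocean network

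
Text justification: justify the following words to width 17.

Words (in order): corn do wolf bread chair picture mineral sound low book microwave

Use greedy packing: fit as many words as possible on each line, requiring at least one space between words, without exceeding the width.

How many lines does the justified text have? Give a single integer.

Line 1: ['corn', 'do', 'wolf'] (min_width=12, slack=5)
Line 2: ['bread', 'chair'] (min_width=11, slack=6)
Line 3: ['picture', 'mineral'] (min_width=15, slack=2)
Line 4: ['sound', 'low', 'book'] (min_width=14, slack=3)
Line 5: ['microwave'] (min_width=9, slack=8)
Total lines: 5

Answer: 5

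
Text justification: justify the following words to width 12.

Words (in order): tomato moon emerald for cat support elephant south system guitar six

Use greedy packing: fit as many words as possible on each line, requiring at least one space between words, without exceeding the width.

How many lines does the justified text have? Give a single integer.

Answer: 6

Derivation:
Line 1: ['tomato', 'moon'] (min_width=11, slack=1)
Line 2: ['emerald', 'for'] (min_width=11, slack=1)
Line 3: ['cat', 'support'] (min_width=11, slack=1)
Line 4: ['elephant'] (min_width=8, slack=4)
Line 5: ['south', 'system'] (min_width=12, slack=0)
Line 6: ['guitar', 'six'] (min_width=10, slack=2)
Total lines: 6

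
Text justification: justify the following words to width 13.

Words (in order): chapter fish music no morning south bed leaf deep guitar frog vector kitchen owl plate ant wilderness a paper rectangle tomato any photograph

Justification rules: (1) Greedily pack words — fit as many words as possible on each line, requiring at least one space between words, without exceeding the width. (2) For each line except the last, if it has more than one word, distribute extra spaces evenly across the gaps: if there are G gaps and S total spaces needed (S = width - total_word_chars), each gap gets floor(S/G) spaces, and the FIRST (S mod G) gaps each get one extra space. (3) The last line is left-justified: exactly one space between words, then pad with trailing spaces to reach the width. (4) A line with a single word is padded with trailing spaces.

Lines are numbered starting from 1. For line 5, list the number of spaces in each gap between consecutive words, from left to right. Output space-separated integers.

Line 1: ['chapter', 'fish'] (min_width=12, slack=1)
Line 2: ['music', 'no'] (min_width=8, slack=5)
Line 3: ['morning', 'south'] (min_width=13, slack=0)
Line 4: ['bed', 'leaf', 'deep'] (min_width=13, slack=0)
Line 5: ['guitar', 'frog'] (min_width=11, slack=2)
Line 6: ['vector'] (min_width=6, slack=7)
Line 7: ['kitchen', 'owl'] (min_width=11, slack=2)
Line 8: ['plate', 'ant'] (min_width=9, slack=4)
Line 9: ['wilderness', 'a'] (min_width=12, slack=1)
Line 10: ['paper'] (min_width=5, slack=8)
Line 11: ['rectangle'] (min_width=9, slack=4)
Line 12: ['tomato', 'any'] (min_width=10, slack=3)
Line 13: ['photograph'] (min_width=10, slack=3)

Answer: 3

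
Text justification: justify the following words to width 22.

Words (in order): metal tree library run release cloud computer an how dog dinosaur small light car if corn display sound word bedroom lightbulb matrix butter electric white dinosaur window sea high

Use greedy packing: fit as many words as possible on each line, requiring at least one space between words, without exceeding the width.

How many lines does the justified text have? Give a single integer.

Line 1: ['metal', 'tree', 'library', 'run'] (min_width=22, slack=0)
Line 2: ['release', 'cloud', 'computer'] (min_width=22, slack=0)
Line 3: ['an', 'how', 'dog', 'dinosaur'] (min_width=19, slack=3)
Line 4: ['small', 'light', 'car', 'if'] (min_width=18, slack=4)
Line 5: ['corn', 'display', 'sound'] (min_width=18, slack=4)
Line 6: ['word', 'bedroom', 'lightbulb'] (min_width=22, slack=0)
Line 7: ['matrix', 'butter', 'electric'] (min_width=22, slack=0)
Line 8: ['white', 'dinosaur', 'window'] (min_width=21, slack=1)
Line 9: ['sea', 'high'] (min_width=8, slack=14)
Total lines: 9

Answer: 9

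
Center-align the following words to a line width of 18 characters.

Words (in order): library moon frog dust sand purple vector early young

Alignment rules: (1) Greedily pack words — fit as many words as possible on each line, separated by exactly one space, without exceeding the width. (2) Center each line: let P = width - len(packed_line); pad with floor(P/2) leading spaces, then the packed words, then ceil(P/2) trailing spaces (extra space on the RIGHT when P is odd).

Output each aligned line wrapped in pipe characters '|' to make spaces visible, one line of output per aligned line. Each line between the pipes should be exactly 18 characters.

Answer: |library moon frog |
| dust sand purple |
|vector early young|

Derivation:
Line 1: ['library', 'moon', 'frog'] (min_width=17, slack=1)
Line 2: ['dust', 'sand', 'purple'] (min_width=16, slack=2)
Line 3: ['vector', 'early', 'young'] (min_width=18, slack=0)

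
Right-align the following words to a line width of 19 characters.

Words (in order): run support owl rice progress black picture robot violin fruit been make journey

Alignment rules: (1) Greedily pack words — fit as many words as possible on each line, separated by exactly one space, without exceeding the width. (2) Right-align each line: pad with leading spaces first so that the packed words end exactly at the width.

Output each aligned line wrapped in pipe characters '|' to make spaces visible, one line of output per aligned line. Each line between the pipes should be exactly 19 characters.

Line 1: ['run', 'support', 'owl'] (min_width=15, slack=4)
Line 2: ['rice', 'progress', 'black'] (min_width=19, slack=0)
Line 3: ['picture', 'robot'] (min_width=13, slack=6)
Line 4: ['violin', 'fruit', 'been'] (min_width=17, slack=2)
Line 5: ['make', 'journey'] (min_width=12, slack=7)

Answer: |    run support owl|
|rice progress black|
|      picture robot|
|  violin fruit been|
|       make journey|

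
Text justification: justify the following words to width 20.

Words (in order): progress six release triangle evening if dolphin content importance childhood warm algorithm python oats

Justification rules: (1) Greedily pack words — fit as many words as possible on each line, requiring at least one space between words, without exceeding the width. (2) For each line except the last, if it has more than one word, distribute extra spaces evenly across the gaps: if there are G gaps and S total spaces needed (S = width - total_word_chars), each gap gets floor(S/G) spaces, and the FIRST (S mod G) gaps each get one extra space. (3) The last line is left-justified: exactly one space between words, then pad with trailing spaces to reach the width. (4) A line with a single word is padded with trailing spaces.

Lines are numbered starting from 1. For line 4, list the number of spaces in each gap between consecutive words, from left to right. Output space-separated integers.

Answer: 1

Derivation:
Line 1: ['progress', 'six', 'release'] (min_width=20, slack=0)
Line 2: ['triangle', 'evening', 'if'] (min_width=19, slack=1)
Line 3: ['dolphin', 'content'] (min_width=15, slack=5)
Line 4: ['importance', 'childhood'] (min_width=20, slack=0)
Line 5: ['warm', 'algorithm'] (min_width=14, slack=6)
Line 6: ['python', 'oats'] (min_width=11, slack=9)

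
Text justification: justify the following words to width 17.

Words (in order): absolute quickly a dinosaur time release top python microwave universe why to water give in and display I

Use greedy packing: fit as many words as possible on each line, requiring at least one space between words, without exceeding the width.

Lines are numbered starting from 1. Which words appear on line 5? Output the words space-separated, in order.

Line 1: ['absolute', 'quickly'] (min_width=16, slack=1)
Line 2: ['a', 'dinosaur', 'time'] (min_width=15, slack=2)
Line 3: ['release', 'top'] (min_width=11, slack=6)
Line 4: ['python', 'microwave'] (min_width=16, slack=1)
Line 5: ['universe', 'why', 'to'] (min_width=15, slack=2)
Line 6: ['water', 'give', 'in', 'and'] (min_width=17, slack=0)
Line 7: ['display', 'I'] (min_width=9, slack=8)

Answer: universe why to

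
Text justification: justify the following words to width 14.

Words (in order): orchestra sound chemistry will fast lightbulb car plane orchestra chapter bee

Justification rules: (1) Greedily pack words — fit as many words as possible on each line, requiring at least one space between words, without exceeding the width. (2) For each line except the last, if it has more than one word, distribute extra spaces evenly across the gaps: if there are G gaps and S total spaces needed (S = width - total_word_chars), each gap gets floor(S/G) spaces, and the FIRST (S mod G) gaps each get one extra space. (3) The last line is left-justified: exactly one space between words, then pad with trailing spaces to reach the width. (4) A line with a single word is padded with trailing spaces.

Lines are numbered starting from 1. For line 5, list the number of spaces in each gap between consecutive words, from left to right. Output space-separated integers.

Answer: 6

Derivation:
Line 1: ['orchestra'] (min_width=9, slack=5)
Line 2: ['sound'] (min_width=5, slack=9)
Line 3: ['chemistry', 'will'] (min_width=14, slack=0)
Line 4: ['fast', 'lightbulb'] (min_width=14, slack=0)
Line 5: ['car', 'plane'] (min_width=9, slack=5)
Line 6: ['orchestra'] (min_width=9, slack=5)
Line 7: ['chapter', 'bee'] (min_width=11, slack=3)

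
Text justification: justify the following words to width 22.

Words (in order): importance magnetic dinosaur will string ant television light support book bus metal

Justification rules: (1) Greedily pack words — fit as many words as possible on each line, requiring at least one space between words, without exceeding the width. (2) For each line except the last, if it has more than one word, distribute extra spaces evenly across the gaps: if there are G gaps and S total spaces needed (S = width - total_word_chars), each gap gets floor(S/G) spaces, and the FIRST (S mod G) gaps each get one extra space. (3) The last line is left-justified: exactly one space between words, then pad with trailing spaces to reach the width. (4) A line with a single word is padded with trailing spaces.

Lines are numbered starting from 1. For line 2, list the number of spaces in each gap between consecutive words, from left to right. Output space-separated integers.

Answer: 2 2

Derivation:
Line 1: ['importance', 'magnetic'] (min_width=19, slack=3)
Line 2: ['dinosaur', 'will', 'string'] (min_width=20, slack=2)
Line 3: ['ant', 'television', 'light'] (min_width=20, slack=2)
Line 4: ['support', 'book', 'bus', 'metal'] (min_width=22, slack=0)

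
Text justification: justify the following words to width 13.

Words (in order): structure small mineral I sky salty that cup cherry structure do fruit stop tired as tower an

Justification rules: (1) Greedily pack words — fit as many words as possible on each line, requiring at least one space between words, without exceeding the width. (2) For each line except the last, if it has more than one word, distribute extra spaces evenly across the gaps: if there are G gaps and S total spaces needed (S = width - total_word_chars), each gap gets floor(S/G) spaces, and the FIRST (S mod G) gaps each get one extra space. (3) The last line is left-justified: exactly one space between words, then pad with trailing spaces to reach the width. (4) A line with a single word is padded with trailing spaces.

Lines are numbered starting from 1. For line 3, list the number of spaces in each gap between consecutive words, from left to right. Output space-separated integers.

Line 1: ['structure'] (min_width=9, slack=4)
Line 2: ['small', 'mineral'] (min_width=13, slack=0)
Line 3: ['I', 'sky', 'salty'] (min_width=11, slack=2)
Line 4: ['that', 'cup'] (min_width=8, slack=5)
Line 5: ['cherry'] (min_width=6, slack=7)
Line 6: ['structure', 'do'] (min_width=12, slack=1)
Line 7: ['fruit', 'stop'] (min_width=10, slack=3)
Line 8: ['tired', 'as'] (min_width=8, slack=5)
Line 9: ['tower', 'an'] (min_width=8, slack=5)

Answer: 2 2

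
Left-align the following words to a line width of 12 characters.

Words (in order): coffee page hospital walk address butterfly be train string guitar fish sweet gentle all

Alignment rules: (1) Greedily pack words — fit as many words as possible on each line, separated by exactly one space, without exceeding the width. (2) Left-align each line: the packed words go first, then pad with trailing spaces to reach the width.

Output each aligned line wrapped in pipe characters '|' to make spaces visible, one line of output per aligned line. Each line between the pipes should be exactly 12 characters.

Answer: |coffee page |
|hospital    |
|walk address|
|butterfly be|
|train string|
|guitar fish |
|sweet gentle|
|all         |

Derivation:
Line 1: ['coffee', 'page'] (min_width=11, slack=1)
Line 2: ['hospital'] (min_width=8, slack=4)
Line 3: ['walk', 'address'] (min_width=12, slack=0)
Line 4: ['butterfly', 'be'] (min_width=12, slack=0)
Line 5: ['train', 'string'] (min_width=12, slack=0)
Line 6: ['guitar', 'fish'] (min_width=11, slack=1)
Line 7: ['sweet', 'gentle'] (min_width=12, slack=0)
Line 8: ['all'] (min_width=3, slack=9)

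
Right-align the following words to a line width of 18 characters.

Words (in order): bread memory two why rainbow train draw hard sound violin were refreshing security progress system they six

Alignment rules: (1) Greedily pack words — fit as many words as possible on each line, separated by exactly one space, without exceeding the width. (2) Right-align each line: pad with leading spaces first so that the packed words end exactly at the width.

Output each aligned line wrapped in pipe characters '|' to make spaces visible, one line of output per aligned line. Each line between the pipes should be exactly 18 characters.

Answer: |  bread memory two|
| why rainbow train|
|   draw hard sound|
|       violin were|
|        refreshing|
| security progress|
|   system they six|

Derivation:
Line 1: ['bread', 'memory', 'two'] (min_width=16, slack=2)
Line 2: ['why', 'rainbow', 'train'] (min_width=17, slack=1)
Line 3: ['draw', 'hard', 'sound'] (min_width=15, slack=3)
Line 4: ['violin', 'were'] (min_width=11, slack=7)
Line 5: ['refreshing'] (min_width=10, slack=8)
Line 6: ['security', 'progress'] (min_width=17, slack=1)
Line 7: ['system', 'they', 'six'] (min_width=15, slack=3)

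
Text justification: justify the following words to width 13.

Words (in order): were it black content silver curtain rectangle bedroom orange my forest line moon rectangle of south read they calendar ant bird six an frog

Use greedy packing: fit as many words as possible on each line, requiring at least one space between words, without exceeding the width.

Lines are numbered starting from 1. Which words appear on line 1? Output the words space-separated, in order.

Line 1: ['were', 'it', 'black'] (min_width=13, slack=0)
Line 2: ['content'] (min_width=7, slack=6)
Line 3: ['silver'] (min_width=6, slack=7)
Line 4: ['curtain'] (min_width=7, slack=6)
Line 5: ['rectangle'] (min_width=9, slack=4)
Line 6: ['bedroom'] (min_width=7, slack=6)
Line 7: ['orange', 'my'] (min_width=9, slack=4)
Line 8: ['forest', 'line'] (min_width=11, slack=2)
Line 9: ['moon'] (min_width=4, slack=9)
Line 10: ['rectangle', 'of'] (min_width=12, slack=1)
Line 11: ['south', 'read'] (min_width=10, slack=3)
Line 12: ['they', 'calendar'] (min_width=13, slack=0)
Line 13: ['ant', 'bird', 'six'] (min_width=12, slack=1)
Line 14: ['an', 'frog'] (min_width=7, slack=6)

Answer: were it black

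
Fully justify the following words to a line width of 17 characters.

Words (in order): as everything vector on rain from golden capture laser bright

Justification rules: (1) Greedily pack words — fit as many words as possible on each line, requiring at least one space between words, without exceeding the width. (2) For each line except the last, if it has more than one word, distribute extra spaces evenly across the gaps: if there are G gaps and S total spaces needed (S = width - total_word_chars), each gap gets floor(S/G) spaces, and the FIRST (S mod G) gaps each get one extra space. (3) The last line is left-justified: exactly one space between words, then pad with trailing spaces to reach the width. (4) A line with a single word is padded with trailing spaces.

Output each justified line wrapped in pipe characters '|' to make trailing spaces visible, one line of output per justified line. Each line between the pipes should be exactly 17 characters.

Answer: |as     everything|
|vector   on  rain|
|from       golden|
|capture     laser|
|bright           |

Derivation:
Line 1: ['as', 'everything'] (min_width=13, slack=4)
Line 2: ['vector', 'on', 'rain'] (min_width=14, slack=3)
Line 3: ['from', 'golden'] (min_width=11, slack=6)
Line 4: ['capture', 'laser'] (min_width=13, slack=4)
Line 5: ['bright'] (min_width=6, slack=11)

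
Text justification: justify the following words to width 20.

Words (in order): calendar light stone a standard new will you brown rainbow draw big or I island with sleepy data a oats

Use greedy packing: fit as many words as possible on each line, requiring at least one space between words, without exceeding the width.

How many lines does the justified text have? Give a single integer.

Answer: 6

Derivation:
Line 1: ['calendar', 'light', 'stone'] (min_width=20, slack=0)
Line 2: ['a', 'standard', 'new', 'will'] (min_width=19, slack=1)
Line 3: ['you', 'brown', 'rainbow'] (min_width=17, slack=3)
Line 4: ['draw', 'big', 'or', 'I', 'island'] (min_width=20, slack=0)
Line 5: ['with', 'sleepy', 'data', 'a'] (min_width=18, slack=2)
Line 6: ['oats'] (min_width=4, slack=16)
Total lines: 6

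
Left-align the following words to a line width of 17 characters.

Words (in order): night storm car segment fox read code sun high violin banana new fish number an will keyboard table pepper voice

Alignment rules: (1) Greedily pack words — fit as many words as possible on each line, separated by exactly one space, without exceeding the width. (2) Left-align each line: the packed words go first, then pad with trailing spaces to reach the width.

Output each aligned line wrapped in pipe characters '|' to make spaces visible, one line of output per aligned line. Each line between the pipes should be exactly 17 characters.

Line 1: ['night', 'storm', 'car'] (min_width=15, slack=2)
Line 2: ['segment', 'fox', 'read'] (min_width=16, slack=1)
Line 3: ['code', 'sun', 'high'] (min_width=13, slack=4)
Line 4: ['violin', 'banana', 'new'] (min_width=17, slack=0)
Line 5: ['fish', 'number', 'an'] (min_width=14, slack=3)
Line 6: ['will', 'keyboard'] (min_width=13, slack=4)
Line 7: ['table', 'pepper'] (min_width=12, slack=5)
Line 8: ['voice'] (min_width=5, slack=12)

Answer: |night storm car  |
|segment fox read |
|code sun high    |
|violin banana new|
|fish number an   |
|will keyboard    |
|table pepper     |
|voice            |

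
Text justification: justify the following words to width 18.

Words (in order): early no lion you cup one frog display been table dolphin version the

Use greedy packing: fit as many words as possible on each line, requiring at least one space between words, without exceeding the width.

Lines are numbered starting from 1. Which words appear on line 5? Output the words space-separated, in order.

Line 1: ['early', 'no', 'lion', 'you'] (min_width=17, slack=1)
Line 2: ['cup', 'one', 'frog'] (min_width=12, slack=6)
Line 3: ['display', 'been', 'table'] (min_width=18, slack=0)
Line 4: ['dolphin', 'version'] (min_width=15, slack=3)
Line 5: ['the'] (min_width=3, slack=15)

Answer: the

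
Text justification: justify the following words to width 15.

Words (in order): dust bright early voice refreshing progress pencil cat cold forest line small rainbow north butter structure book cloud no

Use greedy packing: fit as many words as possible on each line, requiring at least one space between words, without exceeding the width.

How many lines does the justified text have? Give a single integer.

Answer: 10

Derivation:
Line 1: ['dust', 'bright'] (min_width=11, slack=4)
Line 2: ['early', 'voice'] (min_width=11, slack=4)
Line 3: ['refreshing'] (min_width=10, slack=5)
Line 4: ['progress', 'pencil'] (min_width=15, slack=0)
Line 5: ['cat', 'cold', 'forest'] (min_width=15, slack=0)
Line 6: ['line', 'small'] (min_width=10, slack=5)
Line 7: ['rainbow', 'north'] (min_width=13, slack=2)
Line 8: ['butter'] (min_width=6, slack=9)
Line 9: ['structure', 'book'] (min_width=14, slack=1)
Line 10: ['cloud', 'no'] (min_width=8, slack=7)
Total lines: 10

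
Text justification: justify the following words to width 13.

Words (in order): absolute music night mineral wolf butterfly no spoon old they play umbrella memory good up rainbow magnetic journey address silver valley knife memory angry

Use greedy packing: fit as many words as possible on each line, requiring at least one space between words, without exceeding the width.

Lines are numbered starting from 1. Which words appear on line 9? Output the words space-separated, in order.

Line 1: ['absolute'] (min_width=8, slack=5)
Line 2: ['music', 'night'] (min_width=11, slack=2)
Line 3: ['mineral', 'wolf'] (min_width=12, slack=1)
Line 4: ['butterfly', 'no'] (min_width=12, slack=1)
Line 5: ['spoon', 'old'] (min_width=9, slack=4)
Line 6: ['they', 'play'] (min_width=9, slack=4)
Line 7: ['umbrella'] (min_width=8, slack=5)
Line 8: ['memory', 'good'] (min_width=11, slack=2)
Line 9: ['up', 'rainbow'] (min_width=10, slack=3)
Line 10: ['magnetic'] (min_width=8, slack=5)
Line 11: ['journey'] (min_width=7, slack=6)
Line 12: ['address'] (min_width=7, slack=6)
Line 13: ['silver', 'valley'] (min_width=13, slack=0)
Line 14: ['knife', 'memory'] (min_width=12, slack=1)
Line 15: ['angry'] (min_width=5, slack=8)

Answer: up rainbow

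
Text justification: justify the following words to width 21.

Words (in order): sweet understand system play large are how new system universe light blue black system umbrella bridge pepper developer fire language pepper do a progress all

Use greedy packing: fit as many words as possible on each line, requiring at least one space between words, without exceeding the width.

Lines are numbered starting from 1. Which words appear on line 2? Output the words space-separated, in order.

Line 1: ['sweet', 'understand'] (min_width=16, slack=5)
Line 2: ['system', 'play', 'large', 'are'] (min_width=21, slack=0)
Line 3: ['how', 'new', 'system'] (min_width=14, slack=7)
Line 4: ['universe', 'light', 'blue'] (min_width=19, slack=2)
Line 5: ['black', 'system', 'umbrella'] (min_width=21, slack=0)
Line 6: ['bridge', 'pepper'] (min_width=13, slack=8)
Line 7: ['developer', 'fire'] (min_width=14, slack=7)
Line 8: ['language', 'pepper', 'do', 'a'] (min_width=20, slack=1)
Line 9: ['progress', 'all'] (min_width=12, slack=9)

Answer: system play large are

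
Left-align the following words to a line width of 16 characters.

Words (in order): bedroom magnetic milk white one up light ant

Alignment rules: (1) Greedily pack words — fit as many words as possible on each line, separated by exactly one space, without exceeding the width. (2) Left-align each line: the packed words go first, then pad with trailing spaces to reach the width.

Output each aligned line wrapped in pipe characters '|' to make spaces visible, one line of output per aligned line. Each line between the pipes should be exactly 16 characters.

Answer: |bedroom magnetic|
|milk white one  |
|up light ant    |

Derivation:
Line 1: ['bedroom', 'magnetic'] (min_width=16, slack=0)
Line 2: ['milk', 'white', 'one'] (min_width=14, slack=2)
Line 3: ['up', 'light', 'ant'] (min_width=12, slack=4)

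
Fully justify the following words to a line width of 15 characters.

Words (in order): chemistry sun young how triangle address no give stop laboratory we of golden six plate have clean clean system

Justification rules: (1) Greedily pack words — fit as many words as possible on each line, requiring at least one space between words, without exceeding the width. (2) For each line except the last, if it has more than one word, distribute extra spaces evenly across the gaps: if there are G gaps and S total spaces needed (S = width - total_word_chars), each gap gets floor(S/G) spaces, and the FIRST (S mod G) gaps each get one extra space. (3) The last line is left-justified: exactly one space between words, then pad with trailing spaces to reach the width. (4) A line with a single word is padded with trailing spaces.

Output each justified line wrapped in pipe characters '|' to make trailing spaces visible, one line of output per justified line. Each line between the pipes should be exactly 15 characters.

Line 1: ['chemistry', 'sun'] (min_width=13, slack=2)
Line 2: ['young', 'how'] (min_width=9, slack=6)
Line 3: ['triangle'] (min_width=8, slack=7)
Line 4: ['address', 'no', 'give'] (min_width=15, slack=0)
Line 5: ['stop', 'laboratory'] (min_width=15, slack=0)
Line 6: ['we', 'of', 'golden'] (min_width=12, slack=3)
Line 7: ['six', 'plate', 'have'] (min_width=14, slack=1)
Line 8: ['clean', 'clean'] (min_width=11, slack=4)
Line 9: ['system'] (min_width=6, slack=9)

Answer: |chemistry   sun|
|young       how|
|triangle       |
|address no give|
|stop laboratory|
|we   of  golden|
|six  plate have|
|clean     clean|
|system         |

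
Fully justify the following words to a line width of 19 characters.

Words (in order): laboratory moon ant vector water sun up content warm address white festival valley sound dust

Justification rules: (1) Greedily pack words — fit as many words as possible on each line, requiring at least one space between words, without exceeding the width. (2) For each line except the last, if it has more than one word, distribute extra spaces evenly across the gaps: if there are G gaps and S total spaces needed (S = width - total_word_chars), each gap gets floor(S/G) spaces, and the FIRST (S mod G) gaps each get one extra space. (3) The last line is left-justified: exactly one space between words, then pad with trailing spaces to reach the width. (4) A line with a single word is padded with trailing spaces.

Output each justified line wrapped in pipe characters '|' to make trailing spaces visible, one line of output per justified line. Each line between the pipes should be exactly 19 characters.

Line 1: ['laboratory', 'moon', 'ant'] (min_width=19, slack=0)
Line 2: ['vector', 'water', 'sun', 'up'] (min_width=19, slack=0)
Line 3: ['content', 'warm'] (min_width=12, slack=7)
Line 4: ['address', 'white'] (min_width=13, slack=6)
Line 5: ['festival', 'valley'] (min_width=15, slack=4)
Line 6: ['sound', 'dust'] (min_width=10, slack=9)

Answer: |laboratory moon ant|
|vector water sun up|
|content        warm|
|address       white|
|festival     valley|
|sound dust         |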